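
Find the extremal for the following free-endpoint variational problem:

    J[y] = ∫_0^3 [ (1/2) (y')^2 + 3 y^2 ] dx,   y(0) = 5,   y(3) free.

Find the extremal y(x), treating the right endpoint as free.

The Lagrangian L = (1/2) (y')^2 + 3 y^2 gives
    ∂L/∂y = 6 y,   ∂L/∂y' = y'.
Euler-Lagrange: y'' − 6 y = 0.
With k = sqrt(6), the general solution is
    y(x) = A cosh(sqrt(6) x) + B sinh(sqrt(6) x).
Fixed left endpoint y(0) = 5 ⇒ A = 5.
The right endpoint x = 3 is free, so the natural (transversality) condition is ∂L/∂y' |_{x=3} = 0, i.e. y'(3) = 0.
Compute y'(x) = A k sinh(k x) + B k cosh(k x), so
    y'(3) = A k sinh(k·3) + B k cosh(k·3) = 0
    ⇒ B = −A tanh(k·3) = − 5 tanh(sqrt(6)·3).
Therefore the extremal is
    y(x) = 5 cosh(sqrt(6) x) − 5 tanh(sqrt(6)·3) sinh(sqrt(6) x).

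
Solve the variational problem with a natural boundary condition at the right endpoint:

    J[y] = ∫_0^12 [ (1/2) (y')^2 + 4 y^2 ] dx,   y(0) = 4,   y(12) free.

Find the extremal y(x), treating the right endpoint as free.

The Lagrangian L = (1/2) (y')^2 + 4 y^2 gives
    ∂L/∂y = 8 y,   ∂L/∂y' = y'.
Euler-Lagrange: y'' − 8 y = 0.
With k = sqrt(8), the general solution is
    y(x) = A cosh(sqrt(8) x) + B sinh(sqrt(8) x).
Fixed left endpoint y(0) = 4 ⇒ A = 4.
The right endpoint x = 12 is free, so the natural (transversality) condition is ∂L/∂y' |_{x=12} = 0, i.e. y'(12) = 0.
Compute y'(x) = A k sinh(k x) + B k cosh(k x), so
    y'(12) = A k sinh(k·12) + B k cosh(k·12) = 0
    ⇒ B = −A tanh(k·12) = − 4 tanh(sqrt(8)·12).
Therefore the extremal is
    y(x) = 4 cosh(sqrt(8) x) − 4 tanh(sqrt(8)·12) sinh(sqrt(8) x).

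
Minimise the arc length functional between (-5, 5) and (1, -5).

Arc-length functional: J[y] = ∫ sqrt(1 + (y')^2) dx.
Lagrangian L = sqrt(1 + (y')^2) has no explicit y dependence, so ∂L/∂y = 0 and the Euler-Lagrange equation gives
    d/dx( y' / sqrt(1 + (y')^2) ) = 0  ⇒  y' / sqrt(1 + (y')^2) = const.
Hence y' is constant, so y(x) is affine.
Fitting the endpoints (-5, 5) and (1, -5):
    slope m = ((-5) − 5) / (1 − (-5)) = -5/3,
    intercept c = 5 − m·(-5) = -10/3.
Extremal: y(x) = (-5/3) x - 10/3.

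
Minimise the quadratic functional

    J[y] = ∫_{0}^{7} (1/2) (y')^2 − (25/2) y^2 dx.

The Lagrangian is L = (1/2) (y')^2 − (25/2) y^2.
Compute ∂L/∂y = -25y, ∂L/∂y' = y'.
The Euler-Lagrange equation d/dx(∂L/∂y') − ∂L/∂y = 0 reduces to
    y'' + 25 y = 0.
Its general solution is
    y(x) = A sin(5x) + B cos(5x),
with A, B fixed by the endpoint conditions.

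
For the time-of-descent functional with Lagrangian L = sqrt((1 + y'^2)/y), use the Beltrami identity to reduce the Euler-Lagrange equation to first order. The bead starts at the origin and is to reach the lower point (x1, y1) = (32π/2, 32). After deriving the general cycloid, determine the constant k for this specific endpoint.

The Lagrangian L = sqrt((1 + y'^2) / y) has no explicit x dependence, so the Beltrami identity applies:
    L − y' ∂L/∂y' = C.
Compute ∂L/∂y' = y' / sqrt(y (1 + y'^2)).
Substitute:
    sqrt((1 + y'^2)/y) − y'·y' / sqrt(y (1 + y'^2))
    = (1 + y'^2) / sqrt(y (1 + y'^2)) − y'^2 / sqrt(y (1 + y'^2))
    = 1 / sqrt(y (1 + y'^2)) = C.
Squaring and rearranging gives the first integral
    y (1 + y'^2) = 1/C^2 =: k   (constant).
Solving this first-order ODE by the substitution
    y = (k/2)(1 − cos θ)
yields the cycloid parameterisation
    x(θ) = (k/2)(θ − sin θ),   y(θ) = (k/2)(1 − cos θ).
The constant k is fixed by the endpoint condition.
Now fit the given lower endpoint (x1, y1) = (32π/2, 32). At the bottom of the first arch (θ = π), the parametric equations give
    y(π) = (k/2)(1 − cos π) = k,
    x(π) = (k/2)(π − sin π) = kπ/2.
Matching y(π) = 32 gives k = 32, consistent with x(π) = 32π/2. Therefore the specific cycloid is
    x(θ) = (32/2)(θ − sin θ),   y(θ) = (32/2)(1 − cos θ).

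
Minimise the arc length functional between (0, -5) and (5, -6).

Arc-length functional: J[y] = ∫ sqrt(1 + (y')^2) dx.
Lagrangian L = sqrt(1 + (y')^2) has no explicit y dependence, so ∂L/∂y = 0 and the Euler-Lagrange equation gives
    d/dx( y' / sqrt(1 + (y')^2) ) = 0  ⇒  y' / sqrt(1 + (y')^2) = const.
Hence y' is constant, so y(x) is affine.
Fitting the endpoints (0, -5) and (5, -6):
    slope m = ((-6) − (-5)) / (5 − 0) = -1/5,
    intercept c = (-5) − m·0 = -5.
Extremal: y(x) = (-1/5) x - 5.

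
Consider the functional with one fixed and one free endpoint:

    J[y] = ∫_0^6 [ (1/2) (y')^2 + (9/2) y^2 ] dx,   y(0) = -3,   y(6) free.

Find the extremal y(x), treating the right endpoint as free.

The Lagrangian L = (1/2) (y')^2 + (9/2) y^2 gives
    ∂L/∂y = 9 y,   ∂L/∂y' = y'.
Euler-Lagrange: y'' − 9 y = 0.
With k = 3, the general solution is
    y(x) = A cosh(3 x) + B sinh(3 x).
Fixed left endpoint y(0) = -3 ⇒ A = -3.
The right endpoint x = 6 is free, so the natural (transversality) condition is ∂L/∂y' |_{x=6} = 0, i.e. y'(6) = 0.
Compute y'(x) = A k sinh(k x) + B k cosh(k x), so
    y'(6) = A k sinh(k·6) + B k cosh(k·6) = 0
    ⇒ B = −A tanh(k·6) = 3 tanh(3·6).
Therefore the extremal is
    y(x) = −3 cosh(3 x) + 3 tanh(3·6) sinh(3 x).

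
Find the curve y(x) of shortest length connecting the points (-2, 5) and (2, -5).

Arc-length functional: J[y] = ∫ sqrt(1 + (y')^2) dx.
Lagrangian L = sqrt(1 + (y')^2) has no explicit y dependence, so ∂L/∂y = 0 and the Euler-Lagrange equation gives
    d/dx( y' / sqrt(1 + (y')^2) ) = 0  ⇒  y' / sqrt(1 + (y')^2) = const.
Hence y' is constant, so y(x) is affine.
Fitting the endpoints (-2, 5) and (2, -5):
    slope m = ((-5) − 5) / (2 − (-2)) = -5/2,
    intercept c = 5 − m·(-2) = 0.
Extremal: y(x) = (-5/2) x.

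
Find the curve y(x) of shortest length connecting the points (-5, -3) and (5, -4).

Arc-length functional: J[y] = ∫ sqrt(1 + (y')^2) dx.
Lagrangian L = sqrt(1 + (y')^2) has no explicit y dependence, so ∂L/∂y = 0 and the Euler-Lagrange equation gives
    d/dx( y' / sqrt(1 + (y')^2) ) = 0  ⇒  y' / sqrt(1 + (y')^2) = const.
Hence y' is constant, so y(x) is affine.
Fitting the endpoints (-5, -3) and (5, -4):
    slope m = ((-4) − (-3)) / (5 − (-5)) = -1/10,
    intercept c = (-3) − m·(-5) = -7/2.
Extremal: y(x) = (-1/10) x - 7/2.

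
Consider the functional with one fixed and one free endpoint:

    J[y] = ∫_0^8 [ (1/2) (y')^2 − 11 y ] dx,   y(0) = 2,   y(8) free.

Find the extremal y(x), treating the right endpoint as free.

The Lagrangian L = (1/2) (y')^2 − 11 y gives
    ∂L/∂y = −11,   ∂L/∂y' = y'.
Euler-Lagrange: d/dx(y') − (−11) = 0, i.e. y'' + 11 = 0, so
    y(x) = −(11/2) x^2 + C1 x + C2.
Fixed left endpoint y(0) = 2 ⇒ C2 = 2.
The right endpoint x = 8 is free, so the natural (transversality) condition is ∂L/∂y' |_{x=8} = 0, i.e. y'(8) = 0.
Compute y'(x) = −11 x + C1, so y'(8) = −88 + C1 = 0 ⇒ C1 = 88.
Therefore the extremal is
    y(x) = −(11/2) x^2 + 88 x + 2.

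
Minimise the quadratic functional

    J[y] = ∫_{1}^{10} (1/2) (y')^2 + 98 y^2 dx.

The Lagrangian is L = (1/2) (y')^2 + 98 y^2.
Compute ∂L/∂y = 196y, ∂L/∂y' = y'.
The Euler-Lagrange equation d/dx(∂L/∂y') − ∂L/∂y = 0 reduces to
    y'' − 196 y = 0.
Its general solution is
    y(x) = A e^(14x) + B e^(−14x),
with A, B fixed by the endpoint conditions.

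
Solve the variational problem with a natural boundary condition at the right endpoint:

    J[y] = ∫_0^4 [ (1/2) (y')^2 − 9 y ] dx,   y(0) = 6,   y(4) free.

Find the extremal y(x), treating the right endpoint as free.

The Lagrangian L = (1/2) (y')^2 − 9 y gives
    ∂L/∂y = −9,   ∂L/∂y' = y'.
Euler-Lagrange: d/dx(y') − (−9) = 0, i.e. y'' + 9 = 0, so
    y(x) = −(9/2) x^2 + C1 x + C2.
Fixed left endpoint y(0) = 6 ⇒ C2 = 6.
The right endpoint x = 4 is free, so the natural (transversality) condition is ∂L/∂y' |_{x=4} = 0, i.e. y'(4) = 0.
Compute y'(x) = −9 x + C1, so y'(4) = −36 + C1 = 0 ⇒ C1 = 36.
Therefore the extremal is
    y(x) = −(9/2) x^2 + 36 x + 6.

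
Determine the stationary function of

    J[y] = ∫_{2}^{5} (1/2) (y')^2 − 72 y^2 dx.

The Lagrangian is L = (1/2) (y')^2 − 72 y^2.
Compute ∂L/∂y = -144y, ∂L/∂y' = y'.
The Euler-Lagrange equation d/dx(∂L/∂y') − ∂L/∂y = 0 reduces to
    y'' + 144 y = 0.
Its general solution is
    y(x) = A sin(12x) + B cos(12x),
with A, B fixed by the endpoint conditions.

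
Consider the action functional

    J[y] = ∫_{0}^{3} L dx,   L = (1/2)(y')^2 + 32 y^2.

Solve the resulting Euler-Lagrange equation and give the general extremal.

The Lagrangian is L = (1/2)(y')^2 + 32 y^2.
∂L/∂y = 64y.
∂L/∂y' = y'.
The Euler-Lagrange equation d/dx(∂L/∂y') − ∂L/∂y = 0 becomes:
    y'' - 64 y = 0
General solution: y(x) = A e^(8x) + B e^(-8x), where A and B are arbitrary constants fixed by the endpoint conditions.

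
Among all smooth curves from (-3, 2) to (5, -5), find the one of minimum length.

Arc-length functional: J[y] = ∫ sqrt(1 + (y')^2) dx.
Lagrangian L = sqrt(1 + (y')^2) has no explicit y dependence, so ∂L/∂y = 0 and the Euler-Lagrange equation gives
    d/dx( y' / sqrt(1 + (y')^2) ) = 0  ⇒  y' / sqrt(1 + (y')^2) = const.
Hence y' is constant, so y(x) is affine.
Fitting the endpoints (-3, 2) and (5, -5):
    slope m = ((-5) − 2) / (5 − (-3)) = -7/8,
    intercept c = 2 − m·(-3) = -5/8.
Extremal: y(x) = (-7/8) x - 5/8.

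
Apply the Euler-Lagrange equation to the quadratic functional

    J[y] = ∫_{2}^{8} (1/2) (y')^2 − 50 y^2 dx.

The Lagrangian is L = (1/2) (y')^2 − 50 y^2.
Compute ∂L/∂y = -100y, ∂L/∂y' = y'.
The Euler-Lagrange equation d/dx(∂L/∂y') − ∂L/∂y = 0 reduces to
    y'' + 100 y = 0.
Its general solution is
    y(x) = A sin(10x) + B cos(10x),
with A, B fixed by the endpoint conditions.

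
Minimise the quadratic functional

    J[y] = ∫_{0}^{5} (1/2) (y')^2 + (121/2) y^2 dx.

The Lagrangian is L = (1/2) (y')^2 + (121/2) y^2.
Compute ∂L/∂y = 121y, ∂L/∂y' = y'.
The Euler-Lagrange equation d/dx(∂L/∂y') − ∂L/∂y = 0 reduces to
    y'' − 121 y = 0.
Its general solution is
    y(x) = A e^(11x) + B e^(−11x),
with A, B fixed by the endpoint conditions.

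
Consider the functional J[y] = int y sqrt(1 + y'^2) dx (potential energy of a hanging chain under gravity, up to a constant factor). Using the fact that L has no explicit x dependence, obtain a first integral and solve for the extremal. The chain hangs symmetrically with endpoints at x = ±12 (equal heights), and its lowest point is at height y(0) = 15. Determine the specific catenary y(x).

The Lagrangian L(y, y') = y sqrt(1 + y'^2) has no explicit x dependence, so the Beltrami identity applies:
    L − y' ∂L/∂y' = C.
Compute ∂L/∂y' = y · y' / sqrt(1 + y'^2). Then
    L − y' ∂L/∂y'
    = y sqrt(1 + y'^2) − y · y'^2 / sqrt(1 + y'^2)
    = y (1 + y'^2 − y'^2) / sqrt(1 + y'^2)
    = y / sqrt(1 + y'^2) = C.
Squaring gives y^2 = C^2 (1 + y'^2), i.e.
    y'^2 = y^2 / C^2 − 1.
Separating variables,
    dy / sqrt(y^2 − C^2) = dx / C,
and integrating gives arccosh(y / C) = (x − a)/C, so
    y(x) = C cosh((x − a)/C),
the catenary. The constants C and a are fixed by the two endpoint conditions (and, for the hanging-chain problem, the length constraint selects C).
Now fit the given data. The endpoints x = ±12 are symmetric at equal height, so the catenary is even about its minimum: a = 0 and y(x) = C cosh(x/C). The lowest point is y(0) = C cosh(0) = C, and we are told y(0) = 15, so C = 15. Therefore
    y(x) = 15 cosh(x/15),
and at the endpoints
    y(±12) = 15 cosh(12/15).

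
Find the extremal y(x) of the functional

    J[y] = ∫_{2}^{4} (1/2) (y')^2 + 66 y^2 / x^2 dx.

The Lagrangian is L = (1/2) (y')^2 + 66 y^2 / x^2.
Compute ∂L/∂y = 132y/x^2, ∂L/∂y' = y'.
The Euler-Lagrange equation d/dx(∂L/∂y') − ∂L/∂y = 0 reduces to
    y'' − 132/x^2 · y = 0  (x > 0).
Its general solution is
    y(x) = A x^12 + B x^(-11),
with A, B fixed by the endpoint conditions.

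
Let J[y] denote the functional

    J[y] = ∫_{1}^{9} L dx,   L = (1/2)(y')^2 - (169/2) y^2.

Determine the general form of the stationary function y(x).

The Lagrangian is L = (1/2)(y')^2 - (169/2) y^2.
∂L/∂y = -169y.
∂L/∂y' = y'.
The Euler-Lagrange equation d/dx(∂L/∂y') − ∂L/∂y = 0 becomes:
    y'' + 169 y = 0
General solution: y(x) = A sin(13x) + B cos(13x), where A and B are arbitrary constants fixed by the endpoint conditions.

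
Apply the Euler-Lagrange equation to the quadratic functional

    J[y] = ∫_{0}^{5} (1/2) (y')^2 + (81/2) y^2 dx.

The Lagrangian is L = (1/2) (y')^2 + (81/2) y^2.
Compute ∂L/∂y = 81y, ∂L/∂y' = y'.
The Euler-Lagrange equation d/dx(∂L/∂y') − ∂L/∂y = 0 reduces to
    y'' − 81 y = 0.
Its general solution is
    y(x) = A e^(9x) + B e^(−9x),
with A, B fixed by the endpoint conditions.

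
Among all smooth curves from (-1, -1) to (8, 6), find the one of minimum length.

Arc-length functional: J[y] = ∫ sqrt(1 + (y')^2) dx.
Lagrangian L = sqrt(1 + (y')^2) has no explicit y dependence, so ∂L/∂y = 0 and the Euler-Lagrange equation gives
    d/dx( y' / sqrt(1 + (y')^2) ) = 0  ⇒  y' / sqrt(1 + (y')^2) = const.
Hence y' is constant, so y(x) is affine.
Fitting the endpoints (-1, -1) and (8, 6):
    slope m = (6 − (-1)) / (8 − (-1)) = 7/9,
    intercept c = (-1) − m·(-1) = -2/9.
Extremal: y(x) = (7/9) x - 2/9.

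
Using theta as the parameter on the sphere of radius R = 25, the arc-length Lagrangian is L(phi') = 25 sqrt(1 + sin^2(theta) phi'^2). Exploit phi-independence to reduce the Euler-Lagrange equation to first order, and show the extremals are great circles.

On the sphere of radius R = 25 with spherical coordinates (θ, φ), the induced metric is
    ds^2 = 625(dθ^2 + sin^2(θ) dφ^2).
Parameterise by θ; the arc-length functional is
    J[φ] = ∫ 25 sqrt(1 + sin^2(θ) (dφ/dθ)^2) dθ,
so L = 25 sqrt(1 + sin^2(θ) φ'^2). Compute
    ∂L/∂φ = 0  (L has no explicit φ dependence),
    ∂L/∂φ' = 25 sin^2(θ) φ' / sqrt(1 + sin^2(θ) φ'^2).
Since ∂L/∂φ = 0, the Euler-Lagrange equation
    d/dθ(∂L/∂φ') − ∂L/∂φ = 0
reduces to d/dθ(∂L/∂φ') = 0, i.e. the momentum conjugate to φ is conserved:
    25 sin^2(θ) φ' / sqrt(1 + sin^2(θ) φ'^2) = C.
The overall factor of 25 is constant, so dividing through gives Clairaut's relation sin^2(θ) φ' / sqrt(1 + sin^2(θ) φ'^2) = C' (with C' = C/25). Solving for φ' and integrating gives the great-circle family
    cot(θ) = A cos(φ − φ_0),
i.e. the intersection of the sphere with a plane through the origin. The two constants A and φ_0 (equivalently C and one phase) are fixed by the two endpoint conditions.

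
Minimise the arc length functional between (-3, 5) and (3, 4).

Arc-length functional: J[y] = ∫ sqrt(1 + (y')^2) dx.
Lagrangian L = sqrt(1 + (y')^2) has no explicit y dependence, so ∂L/∂y = 0 and the Euler-Lagrange equation gives
    d/dx( y' / sqrt(1 + (y')^2) ) = 0  ⇒  y' / sqrt(1 + (y')^2) = const.
Hence y' is constant, so y(x) is affine.
Fitting the endpoints (-3, 5) and (3, 4):
    slope m = (4 − 5) / (3 − (-3)) = -1/6,
    intercept c = 5 − m·(-3) = 9/2.
Extremal: y(x) = (-1/6) x + 9/2.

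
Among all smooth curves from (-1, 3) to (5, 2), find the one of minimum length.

Arc-length functional: J[y] = ∫ sqrt(1 + (y')^2) dx.
Lagrangian L = sqrt(1 + (y')^2) has no explicit y dependence, so ∂L/∂y = 0 and the Euler-Lagrange equation gives
    d/dx( y' / sqrt(1 + (y')^2) ) = 0  ⇒  y' / sqrt(1 + (y')^2) = const.
Hence y' is constant, so y(x) is affine.
Fitting the endpoints (-1, 3) and (5, 2):
    slope m = (2 − 3) / (5 − (-1)) = -1/6,
    intercept c = 3 − m·(-1) = 17/6.
Extremal: y(x) = (-1/6) x + 17/6.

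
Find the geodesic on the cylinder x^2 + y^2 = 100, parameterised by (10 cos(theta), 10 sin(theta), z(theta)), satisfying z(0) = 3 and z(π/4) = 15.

Parameterise the cylinder of radius R = 10 as
    r(θ) = (10 cos θ, 10 sin θ, z(θ)).
The arc-length element is
    ds = sqrt(100 + (dz/dθ)^2) dθ,
so the Lagrangian is L = sqrt(100 + z'^2).
L depends on z' only, not on z or θ, so ∂L/∂z = 0 and
    ∂L/∂z' = z' / sqrt(100 + z'^2).
The Euler-Lagrange equation gives
    d/dθ( z' / sqrt(100 + z'^2) ) = 0,
so z' is constant. Integrating once:
    z(θ) = a θ + b,
a helix on the cylinder (a straight line when the cylinder is unrolled). The constants a, b are determined by the endpoint conditions.
With endpoint conditions z(0) = 3 and z(π/4) = 15: from z(0) = b we get b = 3, and a·π/4 + 3 = 15 gives a = 48/π, so
    z(θ) = (48/π) θ + 3.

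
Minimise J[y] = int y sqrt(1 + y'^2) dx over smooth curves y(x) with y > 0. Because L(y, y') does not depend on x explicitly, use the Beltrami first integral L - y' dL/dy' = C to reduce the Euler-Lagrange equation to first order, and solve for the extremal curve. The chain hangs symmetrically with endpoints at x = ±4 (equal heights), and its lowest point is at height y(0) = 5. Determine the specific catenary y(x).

The Lagrangian L(y, y') = y sqrt(1 + y'^2) has no explicit x dependence, so the Beltrami identity applies:
    L − y' ∂L/∂y' = C.
Compute ∂L/∂y' = y · y' / sqrt(1 + y'^2). Then
    L − y' ∂L/∂y'
    = y sqrt(1 + y'^2) − y · y'^2 / sqrt(1 + y'^2)
    = y (1 + y'^2 − y'^2) / sqrt(1 + y'^2)
    = y / sqrt(1 + y'^2) = C.
Squaring gives y^2 = C^2 (1 + y'^2), i.e.
    y'^2 = y^2 / C^2 − 1.
Separating variables,
    dy / sqrt(y^2 − C^2) = dx / C,
and integrating gives arccosh(y / C) = (x − a)/C, so
    y(x) = C cosh((x − a)/C),
the catenary. The constants C and a are fixed by the two endpoint conditions (and, for the hanging-chain problem, the length constraint selects C).
Now fit the given data. The endpoints x = ±4 are symmetric at equal height, so the catenary is even about its minimum: a = 0 and y(x) = C cosh(x/C). The lowest point is y(0) = C cosh(0) = C, and we are told y(0) = 5, so C = 5. Therefore
    y(x) = 5 cosh(x/5),
and at the endpoints
    y(±4) = 5 cosh(4/5).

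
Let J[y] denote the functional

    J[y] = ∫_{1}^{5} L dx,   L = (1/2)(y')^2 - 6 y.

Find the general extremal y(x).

The Lagrangian is L = (1/2)(y')^2 - 6 y.
∂L/∂y = -6.
∂L/∂y' = y'.
The Euler-Lagrange equation d/dx(∂L/∂y') − ∂L/∂y = 0 becomes:
    y'' + 6 = 0
General solution: y(x) = -3 x^2 + A x + B, where A and B are arbitrary constants fixed by the endpoint conditions.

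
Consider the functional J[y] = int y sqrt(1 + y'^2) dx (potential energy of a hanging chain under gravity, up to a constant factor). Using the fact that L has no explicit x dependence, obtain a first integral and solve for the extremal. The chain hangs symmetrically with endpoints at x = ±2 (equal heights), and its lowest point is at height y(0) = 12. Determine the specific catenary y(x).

The Lagrangian L(y, y') = y sqrt(1 + y'^2) has no explicit x dependence, so the Beltrami identity applies:
    L − y' ∂L/∂y' = C.
Compute ∂L/∂y' = y · y' / sqrt(1 + y'^2). Then
    L − y' ∂L/∂y'
    = y sqrt(1 + y'^2) − y · y'^2 / sqrt(1 + y'^2)
    = y (1 + y'^2 − y'^2) / sqrt(1 + y'^2)
    = y / sqrt(1 + y'^2) = C.
Squaring gives y^2 = C^2 (1 + y'^2), i.e.
    y'^2 = y^2 / C^2 − 1.
Separating variables,
    dy / sqrt(y^2 − C^2) = dx / C,
and integrating gives arccosh(y / C) = (x − a)/C, so
    y(x) = C cosh((x − a)/C),
the catenary. The constants C and a are fixed by the two endpoint conditions (and, for the hanging-chain problem, the length constraint selects C).
Now fit the given data. The endpoints x = ±2 are symmetric at equal height, so the catenary is even about its minimum: a = 0 and y(x) = C cosh(x/C). The lowest point is y(0) = C cosh(0) = C, and we are told y(0) = 12, so C = 12. Therefore
    y(x) = 12 cosh(x/12),
and at the endpoints
    y(±2) = 12 cosh(2/12).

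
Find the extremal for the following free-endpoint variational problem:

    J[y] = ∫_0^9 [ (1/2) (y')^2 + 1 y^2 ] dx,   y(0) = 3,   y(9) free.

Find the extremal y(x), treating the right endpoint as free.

The Lagrangian L = (1/2) (y')^2 + 1 y^2 gives
    ∂L/∂y = 2 y,   ∂L/∂y' = y'.
Euler-Lagrange: y'' − 2 y = 0.
With k = sqrt(2), the general solution is
    y(x) = A cosh(sqrt(2) x) + B sinh(sqrt(2) x).
Fixed left endpoint y(0) = 3 ⇒ A = 3.
The right endpoint x = 9 is free, so the natural (transversality) condition is ∂L/∂y' |_{x=9} = 0, i.e. y'(9) = 0.
Compute y'(x) = A k sinh(k x) + B k cosh(k x), so
    y'(9) = A k sinh(k·9) + B k cosh(k·9) = 0
    ⇒ B = −A tanh(k·9) = − 3 tanh(sqrt(2)·9).
Therefore the extremal is
    y(x) = 3 cosh(sqrt(2) x) − 3 tanh(sqrt(2)·9) sinh(sqrt(2) x).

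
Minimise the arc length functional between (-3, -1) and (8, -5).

Arc-length functional: J[y] = ∫ sqrt(1 + (y')^2) dx.
Lagrangian L = sqrt(1 + (y')^2) has no explicit y dependence, so ∂L/∂y = 0 and the Euler-Lagrange equation gives
    d/dx( y' / sqrt(1 + (y')^2) ) = 0  ⇒  y' / sqrt(1 + (y')^2) = const.
Hence y' is constant, so y(x) is affine.
Fitting the endpoints (-3, -1) and (8, -5):
    slope m = ((-5) − (-1)) / (8 − (-3)) = -4/11,
    intercept c = (-1) − m·(-3) = -23/11.
Extremal: y(x) = (-4/11) x - 23/11.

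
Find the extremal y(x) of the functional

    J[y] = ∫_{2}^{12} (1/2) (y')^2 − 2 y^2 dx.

The Lagrangian is L = (1/2) (y')^2 − 2 y^2.
Compute ∂L/∂y = -4y, ∂L/∂y' = y'.
The Euler-Lagrange equation d/dx(∂L/∂y') − ∂L/∂y = 0 reduces to
    y'' + 4 y = 0.
Its general solution is
    y(x) = A sin(2x) + B cos(2x),
with A, B fixed by the endpoint conditions.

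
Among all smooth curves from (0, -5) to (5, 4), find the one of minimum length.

Arc-length functional: J[y] = ∫ sqrt(1 + (y')^2) dx.
Lagrangian L = sqrt(1 + (y')^2) has no explicit y dependence, so ∂L/∂y = 0 and the Euler-Lagrange equation gives
    d/dx( y' / sqrt(1 + (y')^2) ) = 0  ⇒  y' / sqrt(1 + (y')^2) = const.
Hence y' is constant, so y(x) is affine.
Fitting the endpoints (0, -5) and (5, 4):
    slope m = (4 − (-5)) / (5 − 0) = 9/5,
    intercept c = (-5) − m·0 = -5.
Extremal: y(x) = (9/5) x - 5.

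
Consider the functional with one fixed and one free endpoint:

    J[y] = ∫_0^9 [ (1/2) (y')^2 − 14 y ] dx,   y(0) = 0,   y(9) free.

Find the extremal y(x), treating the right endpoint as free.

The Lagrangian L = (1/2) (y')^2 − 14 y gives
    ∂L/∂y = −14,   ∂L/∂y' = y'.
Euler-Lagrange: d/dx(y') − (−14) = 0, i.e. y'' + 14 = 0, so
    y(x) = −(14/2) x^2 + C1 x + C2.
Fixed left endpoint y(0) = 0 ⇒ C2 = 0.
The right endpoint x = 9 is free, so the natural (transversality) condition is ∂L/∂y' |_{x=9} = 0, i.e. y'(9) = 0.
Compute y'(x) = −14 x + C1, so y'(9) = −126 + C1 = 0 ⇒ C1 = 126.
Therefore the extremal is
    y(x) = −7 x^2 + 126 x.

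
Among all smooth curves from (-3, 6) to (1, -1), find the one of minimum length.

Arc-length functional: J[y] = ∫ sqrt(1 + (y')^2) dx.
Lagrangian L = sqrt(1 + (y')^2) has no explicit y dependence, so ∂L/∂y = 0 and the Euler-Lagrange equation gives
    d/dx( y' / sqrt(1 + (y')^2) ) = 0  ⇒  y' / sqrt(1 + (y')^2) = const.
Hence y' is constant, so y(x) is affine.
Fitting the endpoints (-3, 6) and (1, -1):
    slope m = ((-1) − 6) / (1 − (-3)) = -7/4,
    intercept c = 6 − m·(-3) = 3/4.
Extremal: y(x) = (-7/4) x + 3/4.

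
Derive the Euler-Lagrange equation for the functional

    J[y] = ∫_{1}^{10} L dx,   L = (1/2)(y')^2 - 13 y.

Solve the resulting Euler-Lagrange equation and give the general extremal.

The Lagrangian is L = (1/2)(y')^2 - 13 y.
∂L/∂y = -13.
∂L/∂y' = y'.
The Euler-Lagrange equation d/dx(∂L/∂y') − ∂L/∂y = 0 becomes:
    y'' + 13 = 0
General solution: y(x) = -(13/2) x^2 + A x + B, where A and B are arbitrary constants fixed by the endpoint conditions.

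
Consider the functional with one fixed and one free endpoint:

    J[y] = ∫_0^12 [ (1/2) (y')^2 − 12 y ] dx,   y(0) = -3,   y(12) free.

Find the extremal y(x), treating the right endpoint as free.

The Lagrangian L = (1/2) (y')^2 − 12 y gives
    ∂L/∂y = −12,   ∂L/∂y' = y'.
Euler-Lagrange: d/dx(y') − (−12) = 0, i.e. y'' + 12 = 0, so
    y(x) = −(12/2) x^2 + C1 x + C2.
Fixed left endpoint y(0) = -3 ⇒ C2 = -3.
The right endpoint x = 12 is free, so the natural (transversality) condition is ∂L/∂y' |_{x=12} = 0, i.e. y'(12) = 0.
Compute y'(x) = −12 x + C1, so y'(12) = −144 + C1 = 0 ⇒ C1 = 144.
Therefore the extremal is
    y(x) = −6 x^2 + 144 x − 3.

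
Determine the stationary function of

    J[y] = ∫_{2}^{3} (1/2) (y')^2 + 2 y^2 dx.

The Lagrangian is L = (1/2) (y')^2 + 2 y^2.
Compute ∂L/∂y = 4y, ∂L/∂y' = y'.
The Euler-Lagrange equation d/dx(∂L/∂y') − ∂L/∂y = 0 reduces to
    y'' − 4 y = 0.
Its general solution is
    y(x) = A e^(2x) + B e^(−2x),
with A, B fixed by the endpoint conditions.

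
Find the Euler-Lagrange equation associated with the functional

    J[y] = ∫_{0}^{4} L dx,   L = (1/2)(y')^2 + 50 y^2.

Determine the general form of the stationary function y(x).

The Lagrangian is L = (1/2)(y')^2 + 50 y^2.
∂L/∂y = 100y.
∂L/∂y' = y'.
The Euler-Lagrange equation d/dx(∂L/∂y') − ∂L/∂y = 0 becomes:
    y'' - 100 y = 0
General solution: y(x) = A e^(10x) + B e^(-10x), where A and B are arbitrary constants fixed by the endpoint conditions.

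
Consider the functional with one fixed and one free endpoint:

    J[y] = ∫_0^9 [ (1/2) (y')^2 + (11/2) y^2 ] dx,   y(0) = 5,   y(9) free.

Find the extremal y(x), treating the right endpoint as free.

The Lagrangian L = (1/2) (y')^2 + (11/2) y^2 gives
    ∂L/∂y = 11 y,   ∂L/∂y' = y'.
Euler-Lagrange: y'' − 11 y = 0.
With k = sqrt(11), the general solution is
    y(x) = A cosh(sqrt(11) x) + B sinh(sqrt(11) x).
Fixed left endpoint y(0) = 5 ⇒ A = 5.
The right endpoint x = 9 is free, so the natural (transversality) condition is ∂L/∂y' |_{x=9} = 0, i.e. y'(9) = 0.
Compute y'(x) = A k sinh(k x) + B k cosh(k x), so
    y'(9) = A k sinh(k·9) + B k cosh(k·9) = 0
    ⇒ B = −A tanh(k·9) = − 5 tanh(sqrt(11)·9).
Therefore the extremal is
    y(x) = 5 cosh(sqrt(11) x) − 5 tanh(sqrt(11)·9) sinh(sqrt(11) x).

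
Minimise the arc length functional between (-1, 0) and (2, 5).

Arc-length functional: J[y] = ∫ sqrt(1 + (y')^2) dx.
Lagrangian L = sqrt(1 + (y')^2) has no explicit y dependence, so ∂L/∂y = 0 and the Euler-Lagrange equation gives
    d/dx( y' / sqrt(1 + (y')^2) ) = 0  ⇒  y' / sqrt(1 + (y')^2) = const.
Hence y' is constant, so y(x) is affine.
Fitting the endpoints (-1, 0) and (2, 5):
    slope m = (5 − 0) / (2 − (-1)) = 5/3,
    intercept c = 0 − m·(-1) = 5/3.
Extremal: y(x) = (5/3) x + 5/3.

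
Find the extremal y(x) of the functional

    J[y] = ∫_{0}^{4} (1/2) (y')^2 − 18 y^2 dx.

The Lagrangian is L = (1/2) (y')^2 − 18 y^2.
Compute ∂L/∂y = -36y, ∂L/∂y' = y'.
The Euler-Lagrange equation d/dx(∂L/∂y') − ∂L/∂y = 0 reduces to
    y'' + 36 y = 0.
Its general solution is
    y(x) = A sin(6x) + B cos(6x),
with A, B fixed by the endpoint conditions.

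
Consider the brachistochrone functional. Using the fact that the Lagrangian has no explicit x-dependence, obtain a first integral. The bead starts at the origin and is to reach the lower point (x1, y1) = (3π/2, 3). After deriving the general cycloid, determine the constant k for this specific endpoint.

The Lagrangian L = sqrt((1 + y'^2) / y) has no explicit x dependence, so the Beltrami identity applies:
    L − y' ∂L/∂y' = C.
Compute ∂L/∂y' = y' / sqrt(y (1 + y'^2)).
Substitute:
    sqrt((1 + y'^2)/y) − y'·y' / sqrt(y (1 + y'^2))
    = (1 + y'^2) / sqrt(y (1 + y'^2)) − y'^2 / sqrt(y (1 + y'^2))
    = 1 / sqrt(y (1 + y'^2)) = C.
Squaring and rearranging gives the first integral
    y (1 + y'^2) = 1/C^2 =: k   (constant).
Solving this first-order ODE by the substitution
    y = (k/2)(1 − cos θ)
yields the cycloid parameterisation
    x(θ) = (k/2)(θ − sin θ),   y(θ) = (k/2)(1 − cos θ).
The constant k is fixed by the endpoint condition.
Now fit the given lower endpoint (x1, y1) = (3π/2, 3). At the bottom of the first arch (θ = π), the parametric equations give
    y(π) = (k/2)(1 − cos π) = k,
    x(π) = (k/2)(π − sin π) = kπ/2.
Matching y(π) = 3 gives k = 3, consistent with x(π) = 3π/2. Therefore the specific cycloid is
    x(θ) = (3/2)(θ − sin θ),   y(θ) = (3/2)(1 − cos θ).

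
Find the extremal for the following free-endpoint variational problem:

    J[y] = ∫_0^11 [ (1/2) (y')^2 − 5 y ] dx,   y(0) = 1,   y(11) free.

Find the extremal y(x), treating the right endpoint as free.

The Lagrangian L = (1/2) (y')^2 − 5 y gives
    ∂L/∂y = −5,   ∂L/∂y' = y'.
Euler-Lagrange: d/dx(y') − (−5) = 0, i.e. y'' + 5 = 0, so
    y(x) = −(5/2) x^2 + C1 x + C2.
Fixed left endpoint y(0) = 1 ⇒ C2 = 1.
The right endpoint x = 11 is free, so the natural (transversality) condition is ∂L/∂y' |_{x=11} = 0, i.e. y'(11) = 0.
Compute y'(x) = −5 x + C1, so y'(11) = −55 + C1 = 0 ⇒ C1 = 55.
Therefore the extremal is
    y(x) = −(5/2) x^2 + 55 x + 1.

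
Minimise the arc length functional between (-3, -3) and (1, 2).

Arc-length functional: J[y] = ∫ sqrt(1 + (y')^2) dx.
Lagrangian L = sqrt(1 + (y')^2) has no explicit y dependence, so ∂L/∂y = 0 and the Euler-Lagrange equation gives
    d/dx( y' / sqrt(1 + (y')^2) ) = 0  ⇒  y' / sqrt(1 + (y')^2) = const.
Hence y' is constant, so y(x) is affine.
Fitting the endpoints (-3, -3) and (1, 2):
    slope m = (2 − (-3)) / (1 − (-3)) = 5/4,
    intercept c = (-3) − m·(-3) = 3/4.
Extremal: y(x) = (5/4) x + 3/4.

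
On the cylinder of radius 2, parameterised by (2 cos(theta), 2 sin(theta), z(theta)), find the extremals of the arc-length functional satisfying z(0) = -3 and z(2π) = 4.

Parameterise the cylinder of radius R = 2 as
    r(θ) = (2 cos θ, 2 sin θ, z(θ)).
The arc-length element is
    ds = sqrt(4 + (dz/dθ)^2) dθ,
so the Lagrangian is L = sqrt(4 + z'^2).
L depends on z' only, not on z or θ, so ∂L/∂z = 0 and
    ∂L/∂z' = z' / sqrt(4 + z'^2).
The Euler-Lagrange equation gives
    d/dθ( z' / sqrt(4 + z'^2) ) = 0,
so z' is constant. Integrating once:
    z(θ) = a θ + b,
a helix on the cylinder (a straight line when the cylinder is unrolled). The constants a, b are determined by the endpoint conditions.
With endpoint conditions z(0) = -3 and z(2π) = 4: from z(0) = b we get b = -3, and a·2π + -3 = 4 gives a = 7/(2π), so
    z(θ) = (7/(2π)) θ − 3.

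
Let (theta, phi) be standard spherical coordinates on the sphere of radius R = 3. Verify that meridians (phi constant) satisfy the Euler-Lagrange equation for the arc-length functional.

On the sphere of radius R = 3 with spherical coordinates (θ, φ), the induced metric is
    ds^2 = 9(dθ^2 + sin^2(θ) dφ^2).
Using θ as the parameter, the arc-length functional becomes
    J[φ] = ∫ 3 sqrt(1 + sin^2(θ) (dφ/dθ)^2) dθ.
So L = 3 sqrt(1 + sin^2(θ) φ'^2). Compute
    ∂L/∂φ = 0  (L has no explicit φ dependence),
    ∂L/∂φ' = 3 sin^2(θ) φ' / sqrt(1 + sin^2(θ) φ'^2).
For the candidate φ(θ) = c (constant), φ' = 0, so ∂L/∂φ' evaluated along the candidate vanishes, and ∂L/∂φ is identically zero. Hence
    d/dθ(∂L/∂φ') − ∂L/∂φ = 0
is satisfied. Therefore meridians φ = const are extremals of arc length — they are geodesics on the sphere.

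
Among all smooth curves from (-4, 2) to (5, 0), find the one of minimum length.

Arc-length functional: J[y] = ∫ sqrt(1 + (y')^2) dx.
Lagrangian L = sqrt(1 + (y')^2) has no explicit y dependence, so ∂L/∂y = 0 and the Euler-Lagrange equation gives
    d/dx( y' / sqrt(1 + (y')^2) ) = 0  ⇒  y' / sqrt(1 + (y')^2) = const.
Hence y' is constant, so y(x) is affine.
Fitting the endpoints (-4, 2) and (5, 0):
    slope m = (0 − 2) / (5 − (-4)) = -2/9,
    intercept c = 2 − m·(-4) = 10/9.
Extremal: y(x) = (-2/9) x + 10/9.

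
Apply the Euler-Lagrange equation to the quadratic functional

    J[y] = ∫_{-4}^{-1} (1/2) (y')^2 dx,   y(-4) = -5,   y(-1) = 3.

The Lagrangian is L = (1/2) (y')^2.
Compute ∂L/∂y = 0, ∂L/∂y' = y'.
The Euler-Lagrange equation d/dx(∂L/∂y') − ∂L/∂y = 0 reduces to
    y'' = 0.
Its general solution is
    y(x) = A x + B,
with A, B fixed by the endpoint conditions.
Applying the endpoint conditions y(-4) = -5 and y(-1) = 3: solve A·-4 + B = -5 and A·-1 + B = 3. Subtracting gives A(-1 − -4) = 3 − -5, so A = 8/3, and B = -5 − A·-4 = 17/3. Therefore
    y(x) = (8/3) x + 17/3.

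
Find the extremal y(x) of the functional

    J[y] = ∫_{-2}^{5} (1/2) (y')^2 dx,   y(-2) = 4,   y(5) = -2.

The Lagrangian is L = (1/2) (y')^2.
Compute ∂L/∂y = 0, ∂L/∂y' = y'.
The Euler-Lagrange equation d/dx(∂L/∂y') − ∂L/∂y = 0 reduces to
    y'' = 0.
Its general solution is
    y(x) = A x + B,
with A, B fixed by the endpoint conditions.
Applying the endpoint conditions y(-2) = 4 and y(5) = -2: solve A·-2 + B = 4 and A·5 + B = -2. Subtracting gives A(5 − -2) = -2 − 4, so A = -6/7, and B = 4 − A·-2 = 16/7. Therefore
    y(x) = (-6/7) x + 16/7.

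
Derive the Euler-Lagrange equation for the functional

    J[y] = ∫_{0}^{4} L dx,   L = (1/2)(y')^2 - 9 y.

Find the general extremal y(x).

The Lagrangian is L = (1/2)(y')^2 - 9 y.
∂L/∂y = -9.
∂L/∂y' = y'.
The Euler-Lagrange equation d/dx(∂L/∂y') − ∂L/∂y = 0 becomes:
    y'' + 9 = 0
General solution: y(x) = -(9/2) x^2 + A x + B, where A and B are arbitrary constants fixed by the endpoint conditions.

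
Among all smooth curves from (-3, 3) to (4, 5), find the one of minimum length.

Arc-length functional: J[y] = ∫ sqrt(1 + (y')^2) dx.
Lagrangian L = sqrt(1 + (y')^2) has no explicit y dependence, so ∂L/∂y = 0 and the Euler-Lagrange equation gives
    d/dx( y' / sqrt(1 + (y')^2) ) = 0  ⇒  y' / sqrt(1 + (y')^2) = const.
Hence y' is constant, so y(x) is affine.
Fitting the endpoints (-3, 3) and (4, 5):
    slope m = (5 − 3) / (4 − (-3)) = 2/7,
    intercept c = 3 − m·(-3) = 27/7.
Extremal: y(x) = (2/7) x + 27/7.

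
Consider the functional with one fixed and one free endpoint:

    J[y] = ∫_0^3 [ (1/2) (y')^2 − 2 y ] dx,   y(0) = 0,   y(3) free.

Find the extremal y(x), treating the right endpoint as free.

The Lagrangian L = (1/2) (y')^2 − 2 y gives
    ∂L/∂y = −2,   ∂L/∂y' = y'.
Euler-Lagrange: d/dx(y') − (−2) = 0, i.e. y'' + 2 = 0, so
    y(x) = −(2/2) x^2 + C1 x + C2.
Fixed left endpoint y(0) = 0 ⇒ C2 = 0.
The right endpoint x = 3 is free, so the natural (transversality) condition is ∂L/∂y' |_{x=3} = 0, i.e. y'(3) = 0.
Compute y'(x) = −2 x + C1, so y'(3) = −6 + C1 = 0 ⇒ C1 = 6.
Therefore the extremal is
    y(x) = −x^2 + 6 x.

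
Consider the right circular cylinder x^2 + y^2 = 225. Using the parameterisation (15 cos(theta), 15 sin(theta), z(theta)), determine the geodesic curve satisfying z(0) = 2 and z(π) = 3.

Parameterise the cylinder of radius R = 15 as
    r(θ) = (15 cos θ, 15 sin θ, z(θ)).
The arc-length element is
    ds = sqrt(225 + (dz/dθ)^2) dθ,
so the Lagrangian is L = sqrt(225 + z'^2).
L depends on z' only, not on z or θ, so ∂L/∂z = 0 and
    ∂L/∂z' = z' / sqrt(225 + z'^2).
The Euler-Lagrange equation gives
    d/dθ( z' / sqrt(225 + z'^2) ) = 0,
so z' is constant. Integrating once:
    z(θ) = a θ + b,
a helix on the cylinder (a straight line when the cylinder is unrolled). The constants a, b are determined by the endpoint conditions.
With endpoint conditions z(0) = 2 and z(π) = 3: from z(0) = b we get b = 2, and a·π + 2 = 3 gives a = 1/π, so
    z(θ) = (1/π) θ + 2.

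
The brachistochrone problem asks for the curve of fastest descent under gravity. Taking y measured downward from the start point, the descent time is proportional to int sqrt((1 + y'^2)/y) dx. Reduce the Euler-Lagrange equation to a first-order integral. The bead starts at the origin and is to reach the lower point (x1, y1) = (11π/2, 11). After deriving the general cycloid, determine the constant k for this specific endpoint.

The Lagrangian L = sqrt((1 + y'^2) / y) has no explicit x dependence, so the Beltrami identity applies:
    L − y' ∂L/∂y' = C.
Compute ∂L/∂y' = y' / sqrt(y (1 + y'^2)).
Substitute:
    sqrt((1 + y'^2)/y) − y'·y' / sqrt(y (1 + y'^2))
    = (1 + y'^2) / sqrt(y (1 + y'^2)) − y'^2 / sqrt(y (1 + y'^2))
    = 1 / sqrt(y (1 + y'^2)) = C.
Squaring and rearranging gives the first integral
    y (1 + y'^2) = 1/C^2 =: k   (constant).
Solving this first-order ODE by the substitution
    y = (k/2)(1 − cos θ)
yields the cycloid parameterisation
    x(θ) = (k/2)(θ − sin θ),   y(θ) = (k/2)(1 − cos θ).
The constant k is fixed by the endpoint condition.
Now fit the given lower endpoint (x1, y1) = (11π/2, 11). At the bottom of the first arch (θ = π), the parametric equations give
    y(π) = (k/2)(1 − cos π) = k,
    x(π) = (k/2)(π − sin π) = kπ/2.
Matching y(π) = 11 gives k = 11, consistent with x(π) = 11π/2. Therefore the specific cycloid is
    x(θ) = (11/2)(θ − sin θ),   y(θ) = (11/2)(1 − cos θ).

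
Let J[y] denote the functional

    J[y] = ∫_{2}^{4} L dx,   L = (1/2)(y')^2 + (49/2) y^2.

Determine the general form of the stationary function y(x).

The Lagrangian is L = (1/2)(y')^2 + (49/2) y^2.
∂L/∂y = 49y.
∂L/∂y' = y'.
The Euler-Lagrange equation d/dx(∂L/∂y') − ∂L/∂y = 0 becomes:
    y'' - 49 y = 0
General solution: y(x) = A e^(7x) + B e^(-7x), where A and B are arbitrary constants fixed by the endpoint conditions.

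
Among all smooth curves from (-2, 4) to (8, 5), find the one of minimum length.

Arc-length functional: J[y] = ∫ sqrt(1 + (y')^2) dx.
Lagrangian L = sqrt(1 + (y')^2) has no explicit y dependence, so ∂L/∂y = 0 and the Euler-Lagrange equation gives
    d/dx( y' / sqrt(1 + (y')^2) ) = 0  ⇒  y' / sqrt(1 + (y')^2) = const.
Hence y' is constant, so y(x) is affine.
Fitting the endpoints (-2, 4) and (8, 5):
    slope m = (5 − 4) / (8 − (-2)) = 1/10,
    intercept c = 4 − m·(-2) = 21/5.
Extremal: y(x) = (1/10) x + 21/5.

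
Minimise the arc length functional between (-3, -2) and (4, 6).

Arc-length functional: J[y] = ∫ sqrt(1 + (y')^2) dx.
Lagrangian L = sqrt(1 + (y')^2) has no explicit y dependence, so ∂L/∂y = 0 and the Euler-Lagrange equation gives
    d/dx( y' / sqrt(1 + (y')^2) ) = 0  ⇒  y' / sqrt(1 + (y')^2) = const.
Hence y' is constant, so y(x) is affine.
Fitting the endpoints (-3, -2) and (4, 6):
    slope m = (6 − (-2)) / (4 − (-3)) = 8/7,
    intercept c = (-2) − m·(-3) = 10/7.
Extremal: y(x) = (8/7) x + 10/7.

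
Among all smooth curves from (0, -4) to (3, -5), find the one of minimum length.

Arc-length functional: J[y] = ∫ sqrt(1 + (y')^2) dx.
Lagrangian L = sqrt(1 + (y')^2) has no explicit y dependence, so ∂L/∂y = 0 and the Euler-Lagrange equation gives
    d/dx( y' / sqrt(1 + (y')^2) ) = 0  ⇒  y' / sqrt(1 + (y')^2) = const.
Hence y' is constant, so y(x) is affine.
Fitting the endpoints (0, -4) and (3, -5):
    slope m = ((-5) − (-4)) / (3 − 0) = -1/3,
    intercept c = (-4) − m·0 = -4.
Extremal: y(x) = (-1/3) x - 4.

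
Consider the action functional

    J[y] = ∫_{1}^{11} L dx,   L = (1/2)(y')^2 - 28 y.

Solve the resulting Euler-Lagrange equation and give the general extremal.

The Lagrangian is L = (1/2)(y')^2 - 28 y.
∂L/∂y = -28.
∂L/∂y' = y'.
The Euler-Lagrange equation d/dx(∂L/∂y') − ∂L/∂y = 0 becomes:
    y'' + 28 = 0
General solution: y(x) = -14 x^2 + A x + B, where A and B are arbitrary constants fixed by the endpoint conditions.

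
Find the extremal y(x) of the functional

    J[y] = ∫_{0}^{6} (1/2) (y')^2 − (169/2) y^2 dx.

The Lagrangian is L = (1/2) (y')^2 − (169/2) y^2.
Compute ∂L/∂y = -169y, ∂L/∂y' = y'.
The Euler-Lagrange equation d/dx(∂L/∂y') − ∂L/∂y = 0 reduces to
    y'' + 169 y = 0.
Its general solution is
    y(x) = A sin(13x) + B cos(13x),
with A, B fixed by the endpoint conditions.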